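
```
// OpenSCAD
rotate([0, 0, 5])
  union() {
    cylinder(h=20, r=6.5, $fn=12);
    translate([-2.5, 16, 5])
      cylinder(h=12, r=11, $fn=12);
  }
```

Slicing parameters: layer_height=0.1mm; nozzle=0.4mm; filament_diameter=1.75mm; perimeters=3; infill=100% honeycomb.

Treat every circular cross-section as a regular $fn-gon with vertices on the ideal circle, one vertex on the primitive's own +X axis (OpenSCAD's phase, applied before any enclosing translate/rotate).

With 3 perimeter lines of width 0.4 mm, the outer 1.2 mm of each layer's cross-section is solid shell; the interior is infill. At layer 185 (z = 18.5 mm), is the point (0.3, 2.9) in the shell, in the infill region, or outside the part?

At z = 18.5 mm: the cylinder: section is a regular 12-gon, circumradius r=6.5; the cylinder at (-2.5, 16) does not reach this height (z outside [5, 17]); Combining (union): only the r=6.5 cylinder is present, so the union is just that shape — 1 connected region; (whole slice rotated 5° about Z — lengths, areas and connectivity unchanged). Overall, the cross-section is a single solid region. Undo the 5° rotation: the query point maps to (0.552, 2.863) in the un-rotated model frame. The nearest boundary edge runs (3.25, 5.63)→(0.00, 6.50); distance from the point to it = 3.37 mm. The point is inside the cross-section and 3.37 mm from the nearest boundary — more than the 1.2 mm shell width (3 × 0.4), so it's in the infill interior.

infill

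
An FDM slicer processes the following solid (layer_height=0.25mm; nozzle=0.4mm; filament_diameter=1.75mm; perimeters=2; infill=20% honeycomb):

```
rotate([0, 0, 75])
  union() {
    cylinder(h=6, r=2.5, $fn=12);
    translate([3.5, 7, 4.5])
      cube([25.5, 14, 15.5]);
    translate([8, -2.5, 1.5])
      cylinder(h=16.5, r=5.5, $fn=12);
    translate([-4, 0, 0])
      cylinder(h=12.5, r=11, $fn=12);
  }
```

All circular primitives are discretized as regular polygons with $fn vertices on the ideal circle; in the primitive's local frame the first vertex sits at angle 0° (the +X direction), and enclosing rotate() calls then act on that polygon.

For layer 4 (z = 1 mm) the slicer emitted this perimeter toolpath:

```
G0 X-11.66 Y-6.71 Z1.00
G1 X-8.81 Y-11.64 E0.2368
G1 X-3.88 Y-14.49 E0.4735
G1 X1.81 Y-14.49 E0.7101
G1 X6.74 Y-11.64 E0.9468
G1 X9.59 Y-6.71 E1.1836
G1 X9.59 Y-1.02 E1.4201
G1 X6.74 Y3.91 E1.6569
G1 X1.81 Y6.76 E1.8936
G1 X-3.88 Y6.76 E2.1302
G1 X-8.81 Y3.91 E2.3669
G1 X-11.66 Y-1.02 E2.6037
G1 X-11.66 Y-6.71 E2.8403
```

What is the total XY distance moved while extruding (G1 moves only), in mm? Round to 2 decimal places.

68.32 mm

Sum the Euclidean lengths of each G1 segment: total = 68.32 mm.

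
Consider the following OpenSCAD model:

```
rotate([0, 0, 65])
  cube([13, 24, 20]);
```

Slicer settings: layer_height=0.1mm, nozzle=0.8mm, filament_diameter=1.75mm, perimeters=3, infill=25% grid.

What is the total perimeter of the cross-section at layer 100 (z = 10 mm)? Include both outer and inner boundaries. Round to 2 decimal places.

74.00 mm

At z = 10 mm: the cube is present — its section is the full 13×24 rectangle (perimeter 74.00 mm); (rotated 65° about Z; rotation is an isometry so areas/perimeters/island counts are preserved). Overall, the cross-section is a single solid region. Total boundary length (outer) = 74.00 mm.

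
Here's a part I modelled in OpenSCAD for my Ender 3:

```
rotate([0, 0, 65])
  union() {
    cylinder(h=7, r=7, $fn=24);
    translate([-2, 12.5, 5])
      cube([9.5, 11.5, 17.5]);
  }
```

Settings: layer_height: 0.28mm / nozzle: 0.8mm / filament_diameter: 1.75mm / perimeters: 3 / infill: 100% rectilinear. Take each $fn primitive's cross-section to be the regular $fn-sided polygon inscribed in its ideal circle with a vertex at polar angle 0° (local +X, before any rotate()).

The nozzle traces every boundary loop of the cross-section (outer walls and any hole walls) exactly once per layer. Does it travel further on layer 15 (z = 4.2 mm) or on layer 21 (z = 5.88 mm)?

layer 21 (z = 5.88 mm)

Layer 15 (z = 4.2): the cylinder: section is a regular 24-gon, circumradius r=7 (perimeter = 2·24·7.000·sin(180°/24) = 43.86 mm); the cube at (-2, 12.5) is not intersected at this z (z outside [5, 22.5]); Combining (union): only the r=7 cylinder is present, so the union is just that shape — boundary = 43.86 mm; (whole slice rotated 65° about Z — lengths, areas and connectivity unchanged). So its perimeter = 43.86 mm. Layer 21 (z = 5.88): the r=7 cylinder gives a regular 24-gon of circumradius 7 (constant along its height) (perimeter = 2·24·7.000·sin(180°/24) = 43.86 mm); the cube at (-2, 12.5) is present — its section is the full 9.5×11.5 rectangle (perimeter 42.00 mm); Merging all regions: the 2 present regions are separate (no shared area or edge), so areas and boundary lengths simply add and each stays a separate island — boundary = 85.86 mm; (whole slice rotated 65° about Z — lengths, areas and connectivity unchanged). So its perimeter = 85.86 mm. Layer 21 is larger (85.86 vs 43.86 mm).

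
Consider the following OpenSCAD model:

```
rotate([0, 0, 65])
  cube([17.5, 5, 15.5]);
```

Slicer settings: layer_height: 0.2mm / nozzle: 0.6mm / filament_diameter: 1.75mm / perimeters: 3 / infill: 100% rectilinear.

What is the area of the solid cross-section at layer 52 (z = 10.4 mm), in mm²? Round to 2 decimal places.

87.50 mm²

At z = 10.4 mm: the cube is present — its section is the full 17.5×5 rectangle (area 87.50 mm²); (whole slice rotated 65° about Z — lengths, areas and connectivity unchanged). Overall, the cross-section is a single solid region. Net area = 87.50 mm².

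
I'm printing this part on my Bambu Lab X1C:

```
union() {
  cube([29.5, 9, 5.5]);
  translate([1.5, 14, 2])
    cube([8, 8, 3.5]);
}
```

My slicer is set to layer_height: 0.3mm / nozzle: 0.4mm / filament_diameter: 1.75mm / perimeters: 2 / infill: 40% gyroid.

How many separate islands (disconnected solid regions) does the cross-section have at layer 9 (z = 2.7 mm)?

At z = 2.7 mm: the 29.5×9 cube contributes its full rectangle; the 8×8 cube at (1.5, 14) contributes its full rectangle; Merging all regions: the 2 present regions are separate (no shared area or edge), so areas and boundary lengths simply add and each stays a separate island — 2 connected regions. Overall, the cross-section has 2 separate islands. Island count = 2.

2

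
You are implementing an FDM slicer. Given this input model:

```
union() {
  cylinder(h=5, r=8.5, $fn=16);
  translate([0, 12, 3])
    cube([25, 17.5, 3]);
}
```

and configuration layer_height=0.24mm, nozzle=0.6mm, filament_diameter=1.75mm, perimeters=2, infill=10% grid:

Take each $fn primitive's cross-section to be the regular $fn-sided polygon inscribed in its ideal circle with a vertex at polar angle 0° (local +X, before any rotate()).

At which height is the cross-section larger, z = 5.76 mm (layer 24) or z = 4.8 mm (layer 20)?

layer 20 (z = 4.8 mm)

Layer 24 (z = 5.76): the cylinder does not reach this height (z outside [0, 5]); the cube at (0, 12) is present — its section is the full 25×17.5 rectangle (area 437.50 mm²); Merging all regions: only the 25×17.5 cube at (0, 12) is present, so the union is just that shape — area = 437.50 mm². So its area = 437.50 mm². Layer 20 (z = 4.8): the cylinder: section is a regular 16-gon, circumradius r=8.5 (area = (16/2)·8.500²·sin(360°/16) = 221.19 mm²); the cube at (0, 12) is present — its section is the full 25×17.5 rectangle (area 437.50 mm²); Taking the union: the 2 present regions are separate (no shared area or edge), so areas and boundary lengths simply add and each stays a separate island — area = 658.69 mm². So its area = 658.69 mm². Layer 20 is larger (658.69 vs 437.50 mm²).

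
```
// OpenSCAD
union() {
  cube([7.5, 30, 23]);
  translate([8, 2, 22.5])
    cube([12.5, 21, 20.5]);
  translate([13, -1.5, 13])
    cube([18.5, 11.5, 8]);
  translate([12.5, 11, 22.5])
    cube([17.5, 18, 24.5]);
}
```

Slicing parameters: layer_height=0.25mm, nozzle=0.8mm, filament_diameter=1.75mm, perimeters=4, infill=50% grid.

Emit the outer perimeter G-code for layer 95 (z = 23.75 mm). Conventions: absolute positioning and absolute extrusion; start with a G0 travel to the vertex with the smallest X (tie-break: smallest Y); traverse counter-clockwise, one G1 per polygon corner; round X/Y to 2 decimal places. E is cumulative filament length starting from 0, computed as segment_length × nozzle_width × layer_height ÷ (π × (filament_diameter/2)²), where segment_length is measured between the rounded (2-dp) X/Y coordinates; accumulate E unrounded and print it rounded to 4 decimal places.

At z = 23.75 mm: the cube is not intersected at this z (z outside [0, 23]); the 12.5×21 cube at (8, 2) contributes its full rectangle; the cube at (13, -1.5) is not intersected at this z (z outside [13, 21]); the cube at (12.5, 11) (footprint 17.5×18) is included at this height; Merging all regions: the regions partially overlap (shared area 96.00 mm²), so overlapping operands fuse into one piece — 1 connected region. The outline is a single polygon with 8 vertices. Extrusion per mm of travel: 0.8 × 0.25 / (π × 0.875²) = 0.083150. Accumulating E over each segment gives final E = 8.1487.

G0 X8.00 Y2.00 Z23.75
G1 X20.50 Y2.00 E1.0394
G1 X20.50 Y11.00 E1.7877
G1 X30.00 Y11.00 E2.5777
G1 X30.00 Y29.00 E4.0744
G1 X12.50 Y29.00 E5.5295
G1 X12.50 Y23.00 E6.0284
G1 X8.00 Y23.00 E6.4026
G1 X8.00 Y2.00 E8.1487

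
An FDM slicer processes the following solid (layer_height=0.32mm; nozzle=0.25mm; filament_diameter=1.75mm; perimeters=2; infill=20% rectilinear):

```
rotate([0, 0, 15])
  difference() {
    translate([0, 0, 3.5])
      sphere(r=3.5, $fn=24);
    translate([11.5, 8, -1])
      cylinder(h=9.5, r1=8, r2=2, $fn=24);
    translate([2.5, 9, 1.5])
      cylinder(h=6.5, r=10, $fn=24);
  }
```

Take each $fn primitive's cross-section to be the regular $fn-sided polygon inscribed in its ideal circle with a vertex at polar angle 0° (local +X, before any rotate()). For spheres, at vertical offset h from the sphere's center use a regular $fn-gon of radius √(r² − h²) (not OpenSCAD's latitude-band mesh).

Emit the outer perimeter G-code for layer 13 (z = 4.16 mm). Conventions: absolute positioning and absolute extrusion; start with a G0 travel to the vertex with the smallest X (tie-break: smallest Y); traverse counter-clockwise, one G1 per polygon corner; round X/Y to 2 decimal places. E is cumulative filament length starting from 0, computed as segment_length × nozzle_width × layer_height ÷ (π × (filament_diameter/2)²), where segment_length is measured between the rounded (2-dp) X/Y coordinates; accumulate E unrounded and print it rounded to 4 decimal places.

G0 X-3.44 Y0.00 Z4.16
G1 X-3.32 Y-0.89 E0.0299
G1 X-2.98 Y-1.72 E0.0597
G1 X-2.43 Y-2.43 E0.0896
G1 X-1.72 Y-2.98 E0.1194
G1 X-0.89 Y-3.32 E0.1493
G1 X0.00 Y-3.44 E0.1791
G1 X0.89 Y-3.32 E0.2090
G1 X1.72 Y-2.98 E0.2388
G1 X2.43 Y-2.43 E0.2687
G1 X2.98 Y-1.72 E0.2986
G1 X3.32 Y-0.89 E0.3284
G1 X3.44 Y0.00 E0.3583
G1 X2.67 Y-0.32 E0.3860
G1 X0.09 Y-0.66 E0.4726
G1 X-2.50 Y-0.32 E0.5595
G1 X-3.43 Y0.06 E0.5929
G1 X-3.44 Y0.00 E0.5949

At z = 4.16 mm: the r=3.5 sphere contributes a regular 24-gon of circumradius √(3.5²−0.66²) = 3.437; the cone at (11.5, 8) (r1=8→r2=2) has section circumradius 4.741 here — a regular 24-gon; the r=10 cylinder at (2.5, 9) contributes a regular 24-gon of circumradius 10; Taking the first minus the rest: starting from the r=3.5 sphere, the cone at (11.5, 8) misses the remaining region (no effect); the r=10 cylinder at (2.5, 9) partially overlaps it — only the 21.12 mm² overlap (of its 310.58 mm²) is removed, clipping the outline — 1 connected region; (rotated 15° about Z; rotation is an isometry so areas/perimeters/island counts are preserved). The outline is a single polygon with 17 vertices. Extrusion per mm of travel: 0.25 × 0.32 / (π × 0.875²) = 0.033260. Accumulating E over each segment gives final E = 0.5949.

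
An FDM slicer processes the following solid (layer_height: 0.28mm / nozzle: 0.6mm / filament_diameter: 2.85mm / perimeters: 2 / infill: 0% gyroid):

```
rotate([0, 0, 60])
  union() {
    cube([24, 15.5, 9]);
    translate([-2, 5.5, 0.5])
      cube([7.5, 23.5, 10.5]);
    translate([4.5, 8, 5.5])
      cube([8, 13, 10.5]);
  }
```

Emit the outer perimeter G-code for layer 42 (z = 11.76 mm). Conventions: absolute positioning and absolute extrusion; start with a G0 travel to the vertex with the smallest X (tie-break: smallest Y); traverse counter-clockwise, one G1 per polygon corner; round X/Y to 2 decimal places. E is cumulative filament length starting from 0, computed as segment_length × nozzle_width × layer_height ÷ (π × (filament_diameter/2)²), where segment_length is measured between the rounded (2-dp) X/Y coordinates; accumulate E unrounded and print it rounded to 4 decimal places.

At z = 11.76 mm: the cube is not intersected at this z (z outside [0, 9]); the cube at (-2, 5.5) is absent (z outside [0.5, 11]); the cube at (4.5, 8) is present — its section is the full 8×13 rectangle; Taking the union: only the 8×13 cube at (4.5, 8) is present, so the union is just that shape — 1 connected region; (whole slice rotated 60° about Z — lengths, areas and connectivity unchanged). The outline is a single polygon with 4 vertices. Extrusion per mm of travel: 0.6 × 0.28 / (π × 1.425²) = 0.026335. Accumulating E over each segment gives final E = 1.1062.

G0 X-15.94 Y14.40 Z11.76
G1 X-4.68 Y7.90 E0.3424
G1 X-0.68 Y14.83 E0.5531
G1 X-11.94 Y21.33 E0.8955
G1 X-15.94 Y14.40 E1.1062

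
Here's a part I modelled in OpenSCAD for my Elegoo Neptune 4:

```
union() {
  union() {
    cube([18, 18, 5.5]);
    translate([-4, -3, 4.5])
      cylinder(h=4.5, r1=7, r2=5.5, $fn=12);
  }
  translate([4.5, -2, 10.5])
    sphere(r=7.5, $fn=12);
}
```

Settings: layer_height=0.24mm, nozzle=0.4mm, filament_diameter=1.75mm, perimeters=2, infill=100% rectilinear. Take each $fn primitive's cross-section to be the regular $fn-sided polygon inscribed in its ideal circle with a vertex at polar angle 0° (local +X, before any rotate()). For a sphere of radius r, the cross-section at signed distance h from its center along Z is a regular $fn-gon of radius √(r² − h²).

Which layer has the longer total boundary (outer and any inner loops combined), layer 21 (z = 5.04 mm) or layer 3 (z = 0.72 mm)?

layer 21 (z = 5.04 mm)

Layer 21 (z = 5.04): the cube (footprint 18×18) is included at this height (perimeter 72.00 mm); the cone at (-4, -3) (r1=7→r2=5.5) has section circumradius 6.820 here — a regular 12-gon (perimeter = 2·12·6.820·sin(180°/12) = 42.36 mm); Taking the union: the regions partially overlap (shared area 2.62 mm²), so the edge portions inside another operand are dropped and the merged outline is re-measured after clipping — boundary = 106.91 mm; the sphere at (4.5, -2): section is a regular 12-gon, circumradius = √(r²−h²) = √(7.5²−5.46²) = 5.142 (perimeter = 2·12·5.142·sin(180°/12) = 31.94 mm); Merging all regions: the regions partially overlap (shared area 35.21 mm²), so the edge portions inside another operand are dropped and the merged outline is re-measured after clipping — boundary = 105.93 mm. So its perimeter = 105.93 mm. Layer 3 (z = 0.72): the cube is present — its section is the full 18×18 rectangle (perimeter 72.00 mm); the cone at (-4, -3) does not reach this height (z outside [4.5, 9]); Combining (union): only the 18×18 cube is present, so the union is just that shape — boundary = 72.00 mm; the sphere at (4.5, -2) is absent (|z−center|=9.780 > r=7.5); Taking the union: only that combined region is present, so the union is just that shape — boundary = 72.00 mm. So its perimeter = 72.00 mm. Layer 21 is larger (105.93 vs 72.00 mm).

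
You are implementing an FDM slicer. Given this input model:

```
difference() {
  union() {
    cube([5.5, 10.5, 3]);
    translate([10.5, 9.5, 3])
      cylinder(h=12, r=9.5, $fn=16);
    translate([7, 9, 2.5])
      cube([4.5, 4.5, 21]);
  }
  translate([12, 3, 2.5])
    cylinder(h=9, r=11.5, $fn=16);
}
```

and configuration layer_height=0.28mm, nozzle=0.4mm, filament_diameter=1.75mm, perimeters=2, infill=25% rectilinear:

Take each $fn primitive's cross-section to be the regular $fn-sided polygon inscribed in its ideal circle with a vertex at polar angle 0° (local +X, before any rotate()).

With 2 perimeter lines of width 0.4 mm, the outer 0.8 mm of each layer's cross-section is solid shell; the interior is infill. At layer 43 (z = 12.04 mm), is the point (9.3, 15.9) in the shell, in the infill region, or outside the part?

At z = 12.04 mm: the cube is not intersected at this z (z outside [0, 3]); the r=9.5 cylinder at (10.5, 9.5) contributes a regular 16-gon of circumradius 9.5; the cube at (7, 9) (footprint 4.5×4.5) is included at this height; Taking the union: the 4.5×4.5 cube at (7, 9) lies entirely inside the r=9.5 cylinder at (10.5, 9.5), so the union is just the r=9.5 cylinder at (10.5, 9.5) — 1 connected region; the cylinder at (12, 3) is absent (z outside [2.5, 11.5]); After the difference (first − rest): none of the subtracted shapes is present at this height, so the result so far is unchanged — 1 connected region. Overall, the cross-section is a single solid region. The nearest boundary edge runs (6.86, 18.28)→(10.50, 19.00); distance from the point to it = 2.81 mm. The point is inside the cross-section and 2.81 mm from the nearest boundary — more than the 0.8 mm shell width (2 × 0.4), so it's in the infill interior.

infill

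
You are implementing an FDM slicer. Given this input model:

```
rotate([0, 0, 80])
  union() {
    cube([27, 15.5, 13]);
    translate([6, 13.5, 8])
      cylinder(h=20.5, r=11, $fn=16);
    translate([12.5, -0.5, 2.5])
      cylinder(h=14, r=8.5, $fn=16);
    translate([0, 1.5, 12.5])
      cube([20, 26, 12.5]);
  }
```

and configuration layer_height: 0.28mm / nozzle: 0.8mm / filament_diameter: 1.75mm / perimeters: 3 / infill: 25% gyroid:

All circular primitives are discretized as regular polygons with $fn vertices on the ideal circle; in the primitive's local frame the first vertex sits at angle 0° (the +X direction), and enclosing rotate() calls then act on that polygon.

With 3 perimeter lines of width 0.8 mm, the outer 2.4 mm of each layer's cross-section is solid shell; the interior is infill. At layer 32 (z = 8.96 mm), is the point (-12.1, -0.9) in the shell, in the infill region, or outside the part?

shell

At z = 8.96 mm: the cube (footprint 27×15.5) is included at this height; the cylinder at (6, 13.5): section is a regular 16-gon, circumradius r=11; the r=8.5 cylinder at (12.5, -0.5) contributes a regular 16-gon of circumradius 8.5; the cube at (0, 1.5) is absent (z outside [12.5, 25]); Merging all regions: the regions partially overlap (shared area 290.02 mm²), so overlapping operands fuse into one piece — 1 connected region; (whole slice rotated 80° about Z — lengths, areas and connectivity unchanged). Overall, the cross-section is a single solid region. Undo the 80° rotation: the query point maps to (-2.987, 11.760) in the un-rotated model frame. The nearest boundary edge runs (-4.16, 9.29)→(-5.00, 13.50); distance from the point to it = 1.63 mm. The point is inside the cross-section, 1.63 mm from the nearest boundary — within the 2.4 mm shell band (3 × 0.8).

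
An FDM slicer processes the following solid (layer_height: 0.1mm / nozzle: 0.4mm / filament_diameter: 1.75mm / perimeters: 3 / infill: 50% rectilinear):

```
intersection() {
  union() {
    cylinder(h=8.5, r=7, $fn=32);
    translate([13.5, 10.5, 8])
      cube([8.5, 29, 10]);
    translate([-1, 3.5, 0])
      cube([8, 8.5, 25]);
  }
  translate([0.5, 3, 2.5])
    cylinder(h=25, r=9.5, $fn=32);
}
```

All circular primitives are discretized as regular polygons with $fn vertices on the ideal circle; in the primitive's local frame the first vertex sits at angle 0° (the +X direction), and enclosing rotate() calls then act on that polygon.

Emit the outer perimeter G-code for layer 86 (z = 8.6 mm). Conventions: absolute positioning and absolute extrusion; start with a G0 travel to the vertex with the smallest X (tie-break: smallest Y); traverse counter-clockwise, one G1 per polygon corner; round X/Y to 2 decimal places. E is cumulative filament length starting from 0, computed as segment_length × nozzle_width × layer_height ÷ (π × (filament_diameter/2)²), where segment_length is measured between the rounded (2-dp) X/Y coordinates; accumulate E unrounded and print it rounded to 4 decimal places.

At z = 8.6 mm: the cylinder does not reach this height (z outside [0, 8.5]); the cube at (13.5, 10.5) (footprint 8.5×29) is included at this height; the cube at (-1, 3.5) (footprint 8×8.5) is included at this height; Combining (union): the 2 present regions are separate (no shared area or edge), so areas and boundary lengths simply add and each stays a separate island — 2 connected regions; the r=9.5 cylinder at (0.5, 3) gives a regular 32-gon of circumradius 9.5 (constant along its height); Keeping only the common overlap: the r=9.5 cylinder at (0.5, 3) partially overlaps the result so far; clipping to the common part keeps 64.87 mm² — 1 connected region. The outline is a single polygon with 7 vertices. Extrusion per mm of travel: 0.4 × 0.1 / (π × 0.875²) = 0.016630. Accumulating E over each segment gives final E = 0.5240.

G0 X-1.00 Y3.50 Z8.60
G1 X7.00 Y3.50 E0.1330
G1 X7.00 Y9.90 E0.2395
G1 X5.78 Y10.90 E0.2657
G1 X4.14 Y11.78 E0.2967
G1 X3.40 Y12.00 E0.3095
G1 X-1.00 Y12.00 E0.3827
G1 X-1.00 Y3.50 E0.5240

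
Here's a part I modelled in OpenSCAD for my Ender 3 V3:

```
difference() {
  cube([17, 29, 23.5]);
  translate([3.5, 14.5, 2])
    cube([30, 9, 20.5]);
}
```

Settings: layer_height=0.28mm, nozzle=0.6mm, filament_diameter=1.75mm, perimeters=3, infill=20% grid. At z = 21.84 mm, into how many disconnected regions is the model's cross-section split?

1

At z = 21.84 mm: the cube (footprint 17×29) is included at this height; the 30×9 cube at (3.5, 14.5) contributes its full rectangle; After the difference (first − rest): starting from the 17×29 cube, the 30×9 cube at (3.5, 14.5) partially overlaps it — only the 121.50 mm² overlap (of its 270.00 mm²) is removed, clipping the outline — 1 connected region. The result has 1 disconnected region.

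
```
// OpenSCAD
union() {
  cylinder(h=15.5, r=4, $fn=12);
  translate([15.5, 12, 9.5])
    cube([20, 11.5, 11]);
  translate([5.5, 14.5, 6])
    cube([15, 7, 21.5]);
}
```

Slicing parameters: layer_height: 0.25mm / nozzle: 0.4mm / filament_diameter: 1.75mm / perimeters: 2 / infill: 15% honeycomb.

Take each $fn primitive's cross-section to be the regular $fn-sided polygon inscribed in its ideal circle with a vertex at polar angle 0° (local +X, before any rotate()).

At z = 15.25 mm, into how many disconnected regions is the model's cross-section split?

At z = 15.25 mm: the r=4 cylinder gives a regular 12-gon of circumradius 4 (constant along its height); the cube at (15.5, 12) (footprint 20×11.5) is included at this height; the 15×7 cube at (5.5, 14.5) contributes its full rectangle; Combining (union): the regions partially overlap (shared area 35.00 mm²), so overlapping operands fuse into one piece — 2 connected regions. The result has 2 disconnected regions.

2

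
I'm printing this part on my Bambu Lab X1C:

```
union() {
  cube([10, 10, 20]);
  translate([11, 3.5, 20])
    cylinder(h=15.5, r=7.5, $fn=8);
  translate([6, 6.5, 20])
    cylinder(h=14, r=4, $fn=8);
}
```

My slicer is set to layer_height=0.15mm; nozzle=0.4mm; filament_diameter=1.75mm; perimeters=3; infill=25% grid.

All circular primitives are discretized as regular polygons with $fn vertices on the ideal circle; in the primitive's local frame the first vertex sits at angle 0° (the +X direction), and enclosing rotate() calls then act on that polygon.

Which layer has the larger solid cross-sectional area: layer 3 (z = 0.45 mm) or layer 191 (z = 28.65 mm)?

layer 191 (z = 28.65 mm)

Layer 3 (z = 0.45): the 10×10 cube contributes its full rectangle (area 100.00 mm²); the cylinder at (11, 3.5) does not reach this height (z outside [20, 35.5]); the cylinder at (6, 6.5) does not reach this height (z outside [20, 34]); Taking the union: only the 10×10 cube is present, so the union is just that shape — area = 100.00 mm². So its area = 100.00 mm². Layer 191 (z = 28.65): the cube does not reach this height (z outside [0, 20]); the r=7.5 cylinder at (11, 3.5) gives a regular 8-gon of circumradius 7.5 (constant along its height) (area = (8/2)·7.500²·sin(360°/8) = 159.10 mm²); the r=4 cylinder at (6, 6.5) gives a regular 8-gon of circumradius 4 (constant along its height) (area = (8/2)·4.000²·sin(360°/8) = 45.25 mm²); Merging all regions: the regions partially overlap — summed areas 204.35 mm² minus the doubly-counted overlap 29.80 mm² gives 174.56 mm² — area = 174.56 mm². So its area = 174.56 mm². Layer 191 is larger (174.56 vs 100.00 mm²).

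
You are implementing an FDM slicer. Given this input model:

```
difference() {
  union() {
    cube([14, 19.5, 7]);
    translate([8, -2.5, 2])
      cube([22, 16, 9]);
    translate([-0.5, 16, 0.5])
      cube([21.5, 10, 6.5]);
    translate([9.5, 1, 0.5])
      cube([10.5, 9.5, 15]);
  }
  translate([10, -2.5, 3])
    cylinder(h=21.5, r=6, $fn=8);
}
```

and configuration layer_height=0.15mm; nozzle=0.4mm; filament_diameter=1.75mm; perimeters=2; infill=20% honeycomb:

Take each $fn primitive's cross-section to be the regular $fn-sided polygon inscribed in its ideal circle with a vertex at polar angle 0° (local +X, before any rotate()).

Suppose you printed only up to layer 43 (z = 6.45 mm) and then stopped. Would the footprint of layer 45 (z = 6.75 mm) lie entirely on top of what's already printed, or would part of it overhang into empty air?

entirely on top

Compare the two slices. At z = 6.45: the cube is present — its section is the full 14×19.5 rectangle (area 273.00 mm²); the cube at (8, -2.5) is present — its section is the full 22×16 rectangle (area 352.00 mm²); the cube at (-0.5, 16) (footprint 21.5×10) is included at this height (area 215.00 mm²); the cube at (9.5, 1) is present — its section is the full 10.5×9.5 rectangle (area 99.75 mm²); Merging all regions: the regions partially overlap — summed areas 939.75 mm² minus the doubly-counted overlap 229.75 mm² gives 710.00 mm² — area = 710.00 mm²; the cylinder at (10, -2.5): section is a regular 8-gon, circumradius r=6 (area = (8/2)·6.000²·sin(360°/8) = 101.82 mm²); Subtracting the remaining from the first: starting from that combined region (710.00 mm²), the r=6 cylinder at (10, -2.5) partially overlaps it — only the 42.21 mm² overlap (of its 101.82 mm²) is removed, clipping the outline — area = 667.79 mm². At z = 6.75: the cube (footprint 14×19.5) is included at this height (area 273.00 mm²); the cube at (8, -2.5) (footprint 22×16) is included at this height (area 352.00 mm²); the 21.5×10 cube at (-0.5, 16) contributes its full rectangle (area 215.00 mm²); the 10.5×9.5 cube at (9.5, 1) contributes its full rectangle (area 99.75 mm²); Merging all regions: the regions partially overlap — summed areas 939.75 mm² minus the doubly-counted overlap 229.75 mm² gives 710.00 mm² — area = 710.00 mm²; the cylinder at (10, -2.5): section is a regular 8-gon, circumradius r=6 (area = (8/2)·6.000²·sin(360°/8) = 101.82 mm²); After the difference (first − rest): starting from the result so far (710.00 mm²), the r=6 cylinder at (10, -2.5) partially overlaps it — only the 42.21 mm² overlap (of its 101.82 mm²) is removed, clipping the outline — area = 667.79 mm². Checking containment: the cross-section at z = 6.75 is a subset of the cross-section at z = 6.45.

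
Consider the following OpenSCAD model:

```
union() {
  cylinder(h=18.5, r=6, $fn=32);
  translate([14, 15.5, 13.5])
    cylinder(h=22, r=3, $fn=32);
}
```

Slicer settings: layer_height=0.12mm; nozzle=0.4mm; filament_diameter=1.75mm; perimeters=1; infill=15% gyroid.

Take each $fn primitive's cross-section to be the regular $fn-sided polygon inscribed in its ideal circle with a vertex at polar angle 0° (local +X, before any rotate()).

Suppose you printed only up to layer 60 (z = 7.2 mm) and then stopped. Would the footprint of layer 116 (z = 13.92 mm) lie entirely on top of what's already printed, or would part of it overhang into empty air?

part overhangs

Compare the two slices. At z = 7.2: the r=6 cylinder contributes a regular 32-gon of circumradius 6 (area = (32/2)·6.000²·sin(360°/32) = 112.37 mm²); the cylinder at (14, 15.5) does not reach this height (z outside [13.5, 35.5]); Taking the union: only the r=6 cylinder is present, so the union is just that shape — area = 112.37 mm². At z = 13.92: the cylinder: section is a regular 32-gon, circumradius r=6 (area = (32/2)·6.000²·sin(360°/32) = 112.37 mm²); the cylinder at (14, 15.5): section is a regular 32-gon, circumradius r=3 (area = (32/2)·3.000²·sin(360°/32) = 28.09 mm²); Combining (union): the 2 present regions are separate (no shared area or edge), so areas and boundary lengths simply add and each stays a separate island — area = 140.47 mm². Checking containment: at z = 13.92 the cross-section extends beyond the z = 7.2 cross-section by about 28.09 mm².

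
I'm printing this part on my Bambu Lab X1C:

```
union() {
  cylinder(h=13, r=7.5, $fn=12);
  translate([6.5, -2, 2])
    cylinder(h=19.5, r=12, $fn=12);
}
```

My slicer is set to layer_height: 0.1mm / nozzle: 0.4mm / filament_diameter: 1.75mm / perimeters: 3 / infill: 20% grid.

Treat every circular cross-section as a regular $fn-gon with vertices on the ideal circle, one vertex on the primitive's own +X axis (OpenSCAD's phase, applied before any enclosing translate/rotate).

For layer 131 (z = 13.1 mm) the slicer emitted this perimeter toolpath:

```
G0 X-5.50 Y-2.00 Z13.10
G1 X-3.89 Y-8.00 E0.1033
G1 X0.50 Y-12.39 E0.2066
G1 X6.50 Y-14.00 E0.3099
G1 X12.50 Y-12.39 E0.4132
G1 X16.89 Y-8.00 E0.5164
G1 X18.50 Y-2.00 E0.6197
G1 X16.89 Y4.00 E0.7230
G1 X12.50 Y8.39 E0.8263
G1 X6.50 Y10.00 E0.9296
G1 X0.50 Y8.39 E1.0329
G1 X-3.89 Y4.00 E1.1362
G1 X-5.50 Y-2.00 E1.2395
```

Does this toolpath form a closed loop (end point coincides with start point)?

Start point (G0): (-5.50, -2.00). End point (last G1): the path returns to the start — closed.

yes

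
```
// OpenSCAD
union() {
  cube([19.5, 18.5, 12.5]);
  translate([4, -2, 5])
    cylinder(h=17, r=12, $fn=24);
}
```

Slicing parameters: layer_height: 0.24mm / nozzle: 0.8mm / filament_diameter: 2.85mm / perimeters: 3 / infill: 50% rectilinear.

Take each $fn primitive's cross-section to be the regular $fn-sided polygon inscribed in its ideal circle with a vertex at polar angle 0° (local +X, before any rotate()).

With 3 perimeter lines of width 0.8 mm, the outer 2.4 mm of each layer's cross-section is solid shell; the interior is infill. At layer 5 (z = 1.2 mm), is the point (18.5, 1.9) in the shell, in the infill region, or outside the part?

At z = 1.2 mm: the 19.5×18.5 cube contributes its full rectangle; the cylinder at (4, -2) is absent (z outside [5, 22]); Combining (union): only the 19.5×18.5 cube is present, so the union is just that shape — 1 connected region. Overall, the cross-section is a single solid region. The nearest boundary edge runs (19.50, 0.00)→(19.50, 18.50); distance from the point to it = 1.00 mm. The point is inside the cross-section, 1.00 mm from the nearest boundary — within the 2.4 mm shell band (3 × 0.8).

shell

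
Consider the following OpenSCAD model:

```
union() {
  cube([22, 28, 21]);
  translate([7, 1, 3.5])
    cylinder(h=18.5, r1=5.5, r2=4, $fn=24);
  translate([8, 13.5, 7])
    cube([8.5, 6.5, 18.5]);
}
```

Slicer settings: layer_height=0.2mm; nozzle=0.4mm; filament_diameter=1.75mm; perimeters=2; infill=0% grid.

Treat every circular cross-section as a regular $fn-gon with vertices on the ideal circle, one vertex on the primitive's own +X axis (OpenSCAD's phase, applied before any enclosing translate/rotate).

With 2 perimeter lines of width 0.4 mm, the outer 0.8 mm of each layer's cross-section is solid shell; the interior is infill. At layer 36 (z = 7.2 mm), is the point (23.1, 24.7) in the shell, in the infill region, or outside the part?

At z = 7.2 mm: the cube is present — its section is the full 22×28 rectangle; the cone at (7, 1) contributes a regular 24-gon of circumradius 5.200 (interpolated between r1=5.5 and r2=4 at t=0.200); the 8.5×6.5 cube at (8, 13.5) contributes its full rectangle; Taking the union: the regions partially overlap (shared area 107.51 mm²), so overlapping operands fuse into one piece — 1 connected region. Overall, the cross-section is a single solid region. The nearest boundary edge runs (22.00, 28.00)→(22.00, 0.00); distance from the point to it = 1.10 mm. The point is not inside any of the regions above, so it lies outside the cross-section (1.10 mm from the nearest boundary).

outside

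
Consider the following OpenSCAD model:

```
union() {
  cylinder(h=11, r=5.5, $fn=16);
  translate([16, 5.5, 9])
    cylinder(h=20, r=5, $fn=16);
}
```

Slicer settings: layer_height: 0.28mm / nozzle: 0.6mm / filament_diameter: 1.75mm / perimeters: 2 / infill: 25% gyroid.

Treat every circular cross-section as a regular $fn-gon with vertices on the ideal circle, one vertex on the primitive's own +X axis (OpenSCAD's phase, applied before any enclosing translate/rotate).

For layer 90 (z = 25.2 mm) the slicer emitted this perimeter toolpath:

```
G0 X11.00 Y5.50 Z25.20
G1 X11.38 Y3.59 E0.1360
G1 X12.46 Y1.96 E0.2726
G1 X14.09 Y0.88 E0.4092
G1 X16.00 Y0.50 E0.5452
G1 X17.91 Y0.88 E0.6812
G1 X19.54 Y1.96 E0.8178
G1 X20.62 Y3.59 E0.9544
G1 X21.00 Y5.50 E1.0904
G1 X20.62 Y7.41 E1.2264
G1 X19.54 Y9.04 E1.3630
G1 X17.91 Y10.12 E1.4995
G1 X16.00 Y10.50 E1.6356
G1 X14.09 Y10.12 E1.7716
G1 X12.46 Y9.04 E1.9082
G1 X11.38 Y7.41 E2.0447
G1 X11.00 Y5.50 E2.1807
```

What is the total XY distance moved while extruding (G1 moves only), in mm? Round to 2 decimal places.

31.22 mm

Sum the Euclidean lengths of each G1 segment: total = 31.22 mm.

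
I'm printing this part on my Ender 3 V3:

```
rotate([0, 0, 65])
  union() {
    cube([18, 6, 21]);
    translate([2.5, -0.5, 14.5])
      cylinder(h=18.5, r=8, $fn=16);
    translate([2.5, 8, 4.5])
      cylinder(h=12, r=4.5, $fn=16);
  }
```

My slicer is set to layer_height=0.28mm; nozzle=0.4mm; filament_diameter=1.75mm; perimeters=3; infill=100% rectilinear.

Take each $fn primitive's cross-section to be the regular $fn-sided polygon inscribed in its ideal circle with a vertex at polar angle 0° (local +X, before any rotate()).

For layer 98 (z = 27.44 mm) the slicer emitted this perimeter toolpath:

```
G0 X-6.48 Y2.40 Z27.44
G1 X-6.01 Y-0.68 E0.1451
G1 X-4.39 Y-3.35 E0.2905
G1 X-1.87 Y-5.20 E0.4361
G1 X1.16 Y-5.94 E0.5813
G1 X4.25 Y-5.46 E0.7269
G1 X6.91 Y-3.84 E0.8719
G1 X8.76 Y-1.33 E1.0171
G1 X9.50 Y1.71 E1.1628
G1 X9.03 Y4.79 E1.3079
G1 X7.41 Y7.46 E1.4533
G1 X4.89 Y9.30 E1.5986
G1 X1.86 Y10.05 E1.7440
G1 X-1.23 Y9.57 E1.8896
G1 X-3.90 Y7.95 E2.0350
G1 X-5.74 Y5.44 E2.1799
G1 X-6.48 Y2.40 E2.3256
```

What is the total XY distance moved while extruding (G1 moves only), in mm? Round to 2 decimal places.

Sum the Euclidean lengths of each G1 segment: total = 49.94 mm.

49.94 mm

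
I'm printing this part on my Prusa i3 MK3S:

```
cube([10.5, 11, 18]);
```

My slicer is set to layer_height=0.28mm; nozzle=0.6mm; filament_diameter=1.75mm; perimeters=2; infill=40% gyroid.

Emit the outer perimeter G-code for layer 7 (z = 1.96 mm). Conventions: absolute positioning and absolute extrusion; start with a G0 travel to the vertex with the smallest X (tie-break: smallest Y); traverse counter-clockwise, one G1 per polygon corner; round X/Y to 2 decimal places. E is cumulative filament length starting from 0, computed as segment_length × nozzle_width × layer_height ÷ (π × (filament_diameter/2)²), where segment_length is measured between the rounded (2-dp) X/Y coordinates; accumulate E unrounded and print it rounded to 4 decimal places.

At z = 1.96 mm: the 10.5×11 cube contributes its full rectangle. The outline is a single polygon with 4 vertices. Extrusion per mm of travel: 0.6 × 0.28 / (π × 0.875²) = 0.069846. Accumulating E over each segment gives final E = 3.0034.

G0 X0.00 Y0.00 Z1.96
G1 X10.50 Y0.00 E0.7334
G1 X10.50 Y11.00 E1.5017
G1 X0.00 Y11.00 E2.2351
G1 X0.00 Y0.00 E3.0034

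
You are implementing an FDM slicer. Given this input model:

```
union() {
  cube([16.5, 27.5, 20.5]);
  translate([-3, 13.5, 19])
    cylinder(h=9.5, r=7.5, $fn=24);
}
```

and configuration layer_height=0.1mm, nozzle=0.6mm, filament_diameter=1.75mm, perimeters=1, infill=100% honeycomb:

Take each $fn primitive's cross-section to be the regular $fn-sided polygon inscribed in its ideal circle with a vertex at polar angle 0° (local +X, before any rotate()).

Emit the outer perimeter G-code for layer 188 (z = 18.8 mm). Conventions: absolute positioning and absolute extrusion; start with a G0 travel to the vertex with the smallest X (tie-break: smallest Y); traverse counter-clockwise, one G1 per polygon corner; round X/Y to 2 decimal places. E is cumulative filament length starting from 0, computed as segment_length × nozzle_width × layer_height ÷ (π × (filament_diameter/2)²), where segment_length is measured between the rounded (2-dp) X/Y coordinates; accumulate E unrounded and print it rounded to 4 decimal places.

G0 X0.00 Y0.00 Z18.80
G1 X16.50 Y0.00 E0.4116
G1 X16.50 Y27.50 E1.0976
G1 X0.00 Y27.50 E1.5092
G1 X0.00 Y0.00 E2.1952

At z = 18.8 mm: the cube is present — its section is the full 16.5×27.5 rectangle; the cylinder at (-3, 13.5) does not reach this height (z outside [19, 28.5]); Merging all regions: only the 16.5×27.5 cube is present, so the union is just that shape — 1 connected region. The outline is a single polygon with 4 vertices. Extrusion per mm of travel: 0.6 × 0.1 / (π × 0.875²) = 0.024945. Accumulating E over each segment gives final E = 2.1952.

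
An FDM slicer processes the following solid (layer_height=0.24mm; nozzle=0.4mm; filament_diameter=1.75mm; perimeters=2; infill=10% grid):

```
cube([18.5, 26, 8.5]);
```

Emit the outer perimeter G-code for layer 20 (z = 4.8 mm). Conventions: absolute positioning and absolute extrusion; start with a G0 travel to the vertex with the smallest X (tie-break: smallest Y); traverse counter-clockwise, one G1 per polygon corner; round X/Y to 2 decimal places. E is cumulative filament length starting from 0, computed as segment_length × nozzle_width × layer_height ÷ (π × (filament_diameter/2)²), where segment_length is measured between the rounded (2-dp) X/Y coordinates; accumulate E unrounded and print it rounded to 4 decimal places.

At z = 4.8 mm: the 18.5×26 cube contributes its full rectangle. The outline is a single polygon with 4 vertices. Extrusion per mm of travel: 0.4 × 0.24 / (π × 0.875²) = 0.039912. Accumulating E over each segment gives final E = 3.5522.

G0 X0.00 Y0.00 Z4.80
G1 X18.50 Y0.00 E0.7384
G1 X18.50 Y26.00 E1.7761
G1 X0.00 Y26.00 E2.5145
G1 X0.00 Y0.00 E3.5522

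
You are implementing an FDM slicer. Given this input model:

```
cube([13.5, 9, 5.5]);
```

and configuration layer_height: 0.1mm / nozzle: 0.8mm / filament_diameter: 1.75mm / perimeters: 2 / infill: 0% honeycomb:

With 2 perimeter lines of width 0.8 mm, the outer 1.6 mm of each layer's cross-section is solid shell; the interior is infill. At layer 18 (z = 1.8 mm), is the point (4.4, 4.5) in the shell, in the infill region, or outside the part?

infill

At z = 1.8 mm: the 13.5×9 cube contributes its full rectangle. Overall, the cross-section is a single solid region. The nearest boundary edge runs (0.00, 9.00)→(0.00, 0.00); distance from the point to it = 4.40 mm. The point is inside the cross-section and 4.40 mm from the nearest boundary — more than the 1.6 mm shell width (2 × 0.8), so it's in the infill interior.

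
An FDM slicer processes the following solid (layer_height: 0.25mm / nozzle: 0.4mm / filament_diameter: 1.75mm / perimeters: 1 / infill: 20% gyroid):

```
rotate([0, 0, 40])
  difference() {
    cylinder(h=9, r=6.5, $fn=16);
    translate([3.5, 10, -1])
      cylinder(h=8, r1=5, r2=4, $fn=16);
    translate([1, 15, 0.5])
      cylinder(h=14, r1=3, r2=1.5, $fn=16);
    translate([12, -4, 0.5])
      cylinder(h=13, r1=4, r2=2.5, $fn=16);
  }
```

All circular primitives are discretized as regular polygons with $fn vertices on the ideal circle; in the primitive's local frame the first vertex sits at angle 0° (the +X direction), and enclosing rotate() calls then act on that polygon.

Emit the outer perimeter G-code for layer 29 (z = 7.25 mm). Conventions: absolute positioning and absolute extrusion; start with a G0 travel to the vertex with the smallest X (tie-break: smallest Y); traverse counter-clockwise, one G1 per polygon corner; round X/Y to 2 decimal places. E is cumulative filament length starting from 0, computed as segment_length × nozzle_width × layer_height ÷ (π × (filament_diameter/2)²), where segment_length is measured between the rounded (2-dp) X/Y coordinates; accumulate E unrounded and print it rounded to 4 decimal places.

G0 X-6.48 Y0.57 Z7.25
G1 X-6.20 Y-1.95 E0.1054
G1 X-4.98 Y-4.18 E0.2111
G1 X-3.00 Y-5.77 E0.3167
G1 X-0.57 Y-6.48 E0.4219
G1 X1.95 Y-6.20 E0.5273
G1 X4.18 Y-4.98 E0.6330
G1 X5.77 Y-3.00 E0.7386
G1 X6.48 Y-0.57 E0.8438
G1 X6.20 Y1.95 E0.9493
G1 X4.98 Y4.18 E1.0549
G1 X3.00 Y5.77 E1.1605
G1 X0.57 Y6.48 E1.2658
G1 X-1.95 Y6.20 E1.3712
G1 X-4.18 Y4.98 E1.4769
G1 X-5.77 Y3.00 E1.5824
G1 X-6.48 Y0.57 E1.6877

At z = 7.25 mm: the cylinder: section is a regular 16-gon, circumradius r=6.5; the cone at (3.5, 10) is absent (z outside [-1, 7]); the cone at (1, 15) contributes a regular 16-gon of circumradius 2.277 (interpolated between r1=3 and r2=1.5 at t=0.482); the cone at (12, -4) contributes a regular 16-gon of circumradius 3.221 (interpolated between r1=4 and r2=2.5 at t=0.519); After the difference (first − rest): starting from the r=6.5 cylinder, the cone at (1, 15) misses the remaining region (no effect); the cone at (12, -4) misses the remaining region (no effect) — 1 connected region; (whole slice rotated 40° about Z — lengths, areas and connectivity unchanged). The outline is a single polygon with 16 vertices. Extrusion per mm of travel: 0.4 × 0.25 / (π × 0.875²) = 0.041575. Accumulating E over each segment gives final E = 1.6877.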